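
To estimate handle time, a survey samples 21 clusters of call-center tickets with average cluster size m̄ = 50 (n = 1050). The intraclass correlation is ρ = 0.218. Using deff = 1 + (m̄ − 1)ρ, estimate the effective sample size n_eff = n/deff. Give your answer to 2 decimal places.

deff = 1 + (50 − 1)·0.218 = 1 + 10.682 = 11.682.
n_eff = 1050 / 11.682 = 89.88.

89.88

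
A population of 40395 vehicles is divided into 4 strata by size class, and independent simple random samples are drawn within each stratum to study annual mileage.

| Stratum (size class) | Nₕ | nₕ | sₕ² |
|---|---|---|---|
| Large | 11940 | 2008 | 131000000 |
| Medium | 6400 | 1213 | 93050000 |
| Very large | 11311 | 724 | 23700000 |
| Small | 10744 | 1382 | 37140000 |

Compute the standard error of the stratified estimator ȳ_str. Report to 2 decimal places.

101.79

Var(ȳ_str) = Σₕ Wₕ²(1 − fₕ)sₕ²/nₕ with Wₕ = Nₕ/N, N = 40395.
Large: Wₕ = 0.29558114; term = 0.29558114²·(1 − 0.16817420)·131000000/2008 = 4741.2559.
Medium: Wₕ = 0.15843545; term = 0.15843545²·(1 − 0.18953125)·93050000/1213 = 1560.6179.
Very large: Wₕ = 0.28000990; term = 0.28000990²·(1 − 0.06400849)·23700000/724 = 2402.3068.
Small: Wₕ = 0.26597351; term = 0.26597351²·(1 − 0.12862993)·37140000/1382 = 1656.5833.
Sum = 10360.764.
SE = √(10360.764) = 101.79.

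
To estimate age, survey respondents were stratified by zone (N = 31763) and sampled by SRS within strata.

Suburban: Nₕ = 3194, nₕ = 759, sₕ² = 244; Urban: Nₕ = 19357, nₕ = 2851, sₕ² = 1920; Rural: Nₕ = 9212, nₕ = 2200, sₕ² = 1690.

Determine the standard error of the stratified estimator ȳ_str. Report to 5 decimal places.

Var(ȳ_str) = Σₕ Wₕ²(1 − fₕ)sₕ²/nₕ with Wₕ = Nₕ/N, N = 31763.
Suburban: Wₕ = 0.10055725; term = 0.10055725²·(1 − 0.23763306)·244/759 = 0.0024782145.
Urban: Wₕ = 0.60941977; term = 0.60941977²·(1 − 0.14728522)·1920/2851 = 0.21327545.
Rural: Wₕ = 0.29002298; term = 0.29002298²·(1 − 0.23881893)·1690/2200 = 0.049183206.
Sum = 0.26493687.
SE = √(0.26493687) = 0.51472.

0.51472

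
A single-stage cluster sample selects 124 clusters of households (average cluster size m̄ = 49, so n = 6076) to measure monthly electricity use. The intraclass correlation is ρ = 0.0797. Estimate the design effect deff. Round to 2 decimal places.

4.83

deff = 1 + (49 − 1)·0.0797 = 1 + 3.8256 = 4.8256.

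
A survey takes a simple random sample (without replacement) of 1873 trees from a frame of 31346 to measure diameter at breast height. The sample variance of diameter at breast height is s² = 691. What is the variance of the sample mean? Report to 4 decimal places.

Under SRS without replacement, Var(ȳ) = (1 − f)·s²/n with f = n/N = 1873/31346 = 0.05975244.
Var(ȳ) = (1 − 0.05975244)·691/1873 = 0.94024756·0.36892686 = 0.34688258.

0.3469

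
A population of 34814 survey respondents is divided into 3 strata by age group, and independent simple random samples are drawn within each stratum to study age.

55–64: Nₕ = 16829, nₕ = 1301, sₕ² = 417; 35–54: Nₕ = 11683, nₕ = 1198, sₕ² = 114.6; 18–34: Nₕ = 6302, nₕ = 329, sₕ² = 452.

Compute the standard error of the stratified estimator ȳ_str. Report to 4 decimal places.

Var(ȳ_str) = Σₕ Wₕ²(1 − fₕ)sₕ²/nₕ with Wₕ = Nₕ/N, N = 34814.
55–64: Wₕ = 0.48339748; term = 0.48339748²·(1 − 0.07730703)·417/1301 = 0.06910743.
35–54: Wₕ = 0.33558339; term = 0.33558339²·(1 − 0.10254216)·114.6/1198 = 0.0096681362.
18–34: Wₕ = 0.18101913; term = 0.18101913²·(1 − 0.05220565)·452/329 = 0.042668326.
Sum = 0.12144389.
SE = √(0.12144389) = 0.3485.

0.3485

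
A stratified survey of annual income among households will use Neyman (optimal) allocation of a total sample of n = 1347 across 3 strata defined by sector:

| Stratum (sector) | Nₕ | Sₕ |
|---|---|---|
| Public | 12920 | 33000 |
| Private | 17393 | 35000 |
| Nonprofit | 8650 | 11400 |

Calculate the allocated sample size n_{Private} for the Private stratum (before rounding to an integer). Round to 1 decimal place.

723.3

Neyman allocation: nₕ = n·NₕSₕ / Σⱼ NⱼSⱼ.
Σ NⱼSⱼ = 12920·33000 + 17393·35000 + 8650·11400 = 1.133725 × 10^9.
n_{Private} = 1347·17393·35000 / (1.133725 × 10^9) = 723.3.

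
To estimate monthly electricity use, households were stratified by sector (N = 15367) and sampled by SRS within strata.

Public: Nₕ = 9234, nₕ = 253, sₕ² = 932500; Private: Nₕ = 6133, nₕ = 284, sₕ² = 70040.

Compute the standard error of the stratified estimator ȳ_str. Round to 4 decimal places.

Var(ȳ_str) = Σₕ Wₕ²(1 − fₕ)sₕ²/nₕ with Wₕ = Nₕ/N, N = 15367.
Public: Wₕ = 0.60089803; term = 0.60089803²·(1 − 0.02739874)·932500/253 = 1294.3887.
Private: Wₕ = 0.39910197; term = 0.39910197²·(1 − 0.04630686)·70040/284 = 37.463142.
Sum = 1331.8518.
SE = √(1331.8518) = 36.4945.

36.4945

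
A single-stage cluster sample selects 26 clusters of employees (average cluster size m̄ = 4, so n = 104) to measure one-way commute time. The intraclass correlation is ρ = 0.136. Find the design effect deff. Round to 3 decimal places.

1.408

deff = 1 + (4 − 1)·0.136 = 1 + 0.408 = 1.408.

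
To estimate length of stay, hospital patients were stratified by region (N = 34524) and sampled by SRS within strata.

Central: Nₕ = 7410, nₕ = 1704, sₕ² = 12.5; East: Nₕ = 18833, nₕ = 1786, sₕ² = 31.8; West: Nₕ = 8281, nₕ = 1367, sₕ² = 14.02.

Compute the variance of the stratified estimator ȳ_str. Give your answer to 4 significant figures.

0.005549

Var(ȳ_str) = Σₕ Wₕ²(1 − fₕ)sₕ²/nₕ with Wₕ = Nₕ/N, N = 34524.
Central: Wₕ = 0.21463330; term = 0.21463330²·(1 − 0.22995951)·12.5/1704 = 2.602245 × 10^-4.
East: Wₕ = 0.54550458; term = 0.54550458²·(1 − 0.09483354)·31.8/1786 = 0.0047959088.
West: Wₕ = 0.23986212; term = 0.23986212²·(1 − 0.16507668)·14.02/1367 = 4.9266243 × 10^-4.
Sum = 0.0055487957.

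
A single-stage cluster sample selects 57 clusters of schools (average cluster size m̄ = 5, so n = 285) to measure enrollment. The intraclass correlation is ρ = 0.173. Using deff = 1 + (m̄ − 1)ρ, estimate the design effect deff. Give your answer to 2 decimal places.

1.69

deff = 1 + (5 − 1)·0.173 = 1 + 0.692 = 1.692.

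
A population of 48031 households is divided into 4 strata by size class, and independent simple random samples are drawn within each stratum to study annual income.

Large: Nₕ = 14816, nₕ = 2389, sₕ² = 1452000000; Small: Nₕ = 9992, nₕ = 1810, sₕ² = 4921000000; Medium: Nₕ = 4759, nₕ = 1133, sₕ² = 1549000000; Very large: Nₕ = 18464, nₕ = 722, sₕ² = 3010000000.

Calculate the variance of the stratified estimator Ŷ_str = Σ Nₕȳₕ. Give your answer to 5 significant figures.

1.7235 × 10^15

Var(Ŷ_str) = Σₕ Nₕ²(1 − fₕ)sₕ²/nₕ.
Large: 14816²·(1 − 2389/14816)·1452000000/2389 = 1.1190455 × 10^14.
Small: 9992²·(1 − 1810/9992)·4921000000/1810 = 2.2227299 × 10^14.
Medium: 4759²·(1 − 1133/4759)·1549000000/1133 = 2.3592014 × 10^13.
Very large: 18464²·(1 − 722/18464)·3010000000/722 = 1.3657074 × 10^15.
Sum = 1.723477 × 10^15.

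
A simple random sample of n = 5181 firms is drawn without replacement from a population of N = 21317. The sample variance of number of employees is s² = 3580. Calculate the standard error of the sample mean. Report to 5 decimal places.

Under SRS without replacement, Var(ȳ) = (1 − f)·s²/n with f = n/N = 5181/21317 = 0.24304546.
Var(ȳ) = (1 − 0.24304546)·3580/5181 = 0.75695454·0.6909863 = 0.52304522.
SE(ȳ) = √(0.52304522) = 0.72322.

0.72322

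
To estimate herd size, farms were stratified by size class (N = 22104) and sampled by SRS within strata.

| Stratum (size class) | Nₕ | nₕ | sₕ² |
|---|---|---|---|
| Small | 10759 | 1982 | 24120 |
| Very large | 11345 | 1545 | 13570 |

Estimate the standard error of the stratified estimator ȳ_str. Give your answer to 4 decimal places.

Var(ȳ_str) = Σₕ Wₕ²(1 − fₕ)sₕ²/nₕ with Wₕ = Nₕ/N, N = 22104.
Small: Wₕ = 0.48674448; term = 0.48674448²·(1 − 0.18421786)·24120/1982 = 2.3520682.
Very large: Wₕ = 0.51325552; term = 0.51325552²·(1 − 0.13618334)·13570/1545 = 1.9986659.
Sum = 4.3507341.
SE = √(4.3507341) = 2.0858.

2.0858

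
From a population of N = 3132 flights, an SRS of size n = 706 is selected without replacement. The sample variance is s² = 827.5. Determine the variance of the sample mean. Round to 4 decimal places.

Under SRS without replacement, Var(ȳ) = (1 − f)·s²/n with f = n/N = 706/3132 = 0.22541507.
Var(ȳ) = (1 − 0.22541507)·827.5/706 = 0.77458493·1.1720963 = 0.90788814.

0.9079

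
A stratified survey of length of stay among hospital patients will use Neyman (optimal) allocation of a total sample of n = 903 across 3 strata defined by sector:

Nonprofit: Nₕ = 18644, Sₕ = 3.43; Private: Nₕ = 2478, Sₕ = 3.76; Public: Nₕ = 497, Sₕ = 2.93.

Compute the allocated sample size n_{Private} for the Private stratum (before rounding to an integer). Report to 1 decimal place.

Neyman allocation: nₕ = n·NₕSₕ / Σⱼ NⱼSⱼ.
Σ NⱼSⱼ = 18644·3.43 + 2478·3.76 + 497·2.93 = 74722.41.
n_{Private} = 903·2478·3.76 / 74722.41 = 112.6.

112.6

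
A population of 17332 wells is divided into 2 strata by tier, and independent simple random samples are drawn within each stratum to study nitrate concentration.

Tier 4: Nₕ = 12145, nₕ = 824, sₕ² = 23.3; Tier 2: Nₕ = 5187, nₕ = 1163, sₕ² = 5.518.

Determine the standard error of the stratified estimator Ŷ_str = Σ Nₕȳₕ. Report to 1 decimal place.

Var(Ŷ_str) = Σₕ Nₕ²(1 − fₕ)sₕ²/nₕ.
Tier 4: 12145²·(1 − 824/12145)·23.3/824 = 3.8878636 × 10^6.
Tier 2: 5187²·(1 − 1163/5187)·5.518/1163 = 99032.149.
Sum = 3.9868957 × 10^6.
SE = √(3.9868957 × 10^6) = 1996.7.

1996.7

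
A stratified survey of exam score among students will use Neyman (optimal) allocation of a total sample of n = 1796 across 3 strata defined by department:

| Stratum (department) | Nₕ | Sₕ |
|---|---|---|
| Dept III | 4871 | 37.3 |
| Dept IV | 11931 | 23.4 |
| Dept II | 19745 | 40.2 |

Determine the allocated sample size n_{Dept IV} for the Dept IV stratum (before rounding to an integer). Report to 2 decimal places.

399.66

Neyman allocation: nₕ = n·NₕSₕ / Σⱼ NⱼSⱼ.
Σ NⱼSⱼ = 4871·37.3 + 11931·23.4 + 19745·40.2 = 1.2546227 × 10^6.
n_{Dept IV} = 1796·11931·23.4 / (1.2546227 × 10^6) = 399.66.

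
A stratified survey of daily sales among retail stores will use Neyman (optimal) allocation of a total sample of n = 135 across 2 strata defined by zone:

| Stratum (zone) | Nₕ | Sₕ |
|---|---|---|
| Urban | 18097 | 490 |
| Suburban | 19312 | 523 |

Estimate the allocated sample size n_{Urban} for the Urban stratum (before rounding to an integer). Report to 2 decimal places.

Neyman allocation: nₕ = n·NₕSₕ / Σⱼ NⱼSⱼ.
Σ NⱼSⱼ = 18097·490 + 19312·523 = 1.8967706 × 10^7.
n_{Urban} = 135·18097·490 / (1.8967706 × 10^7) = 63.11.

63.11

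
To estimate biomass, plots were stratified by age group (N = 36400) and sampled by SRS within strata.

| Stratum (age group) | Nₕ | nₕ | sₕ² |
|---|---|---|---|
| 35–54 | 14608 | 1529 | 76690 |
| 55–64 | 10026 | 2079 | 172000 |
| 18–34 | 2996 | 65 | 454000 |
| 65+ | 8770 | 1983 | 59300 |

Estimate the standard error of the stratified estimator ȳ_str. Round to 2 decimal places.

7.74

Var(ȳ_str) = Σₕ Wₕ²(1 − fₕ)sₕ²/nₕ with Wₕ = Nₕ/N, N = 36400.
35–54: Wₕ = 0.40131868; term = 0.40131868²·(1 − 0.10466867)·76690/1529 = 7.232589.
55–64: Wₕ = 0.27543956; term = 0.27543956²·(1 − 0.20736086)·172000/2079 = 4.9751033.
18–34: Wₕ = 0.08230769; term = 0.08230769²·(1 − 0.02169559)·454000/65 = 46.291085.
65+: Wₕ = 0.24093407; term = 0.24093407²·(1 − 0.22611174)·59300/1983 = 1.3434041.
Sum = 59.842181.
SE = √(59.842181) = 7.74.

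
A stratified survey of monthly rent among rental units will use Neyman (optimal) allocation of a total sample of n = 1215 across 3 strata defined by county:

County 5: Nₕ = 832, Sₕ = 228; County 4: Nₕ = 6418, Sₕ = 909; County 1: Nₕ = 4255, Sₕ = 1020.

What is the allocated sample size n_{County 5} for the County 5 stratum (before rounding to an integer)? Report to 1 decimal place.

Neyman allocation: nₕ = n·NₕSₕ / Σⱼ NⱼSⱼ.
Σ NⱼSⱼ = 832·228 + 6418·909 + 4255·1020 = 1.0363758 × 10^7.
n_{County 5} = 1215·832·228 / (1.0363758 × 10^7) = 22.2.

22.2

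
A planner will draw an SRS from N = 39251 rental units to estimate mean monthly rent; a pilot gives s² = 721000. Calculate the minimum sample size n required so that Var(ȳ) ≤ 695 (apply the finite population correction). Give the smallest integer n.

Without fpc, n₀ = s²/D = 721000/695 = 1037.4101.
With fpc, (1 − n/N)·s²/n ≤ D requires n ≥ n₀/(1 + n₀/N) = 1037.4101/(1 + 1037.4101/39251) = 1010.6972.
Rounding up, n = 1011.

1011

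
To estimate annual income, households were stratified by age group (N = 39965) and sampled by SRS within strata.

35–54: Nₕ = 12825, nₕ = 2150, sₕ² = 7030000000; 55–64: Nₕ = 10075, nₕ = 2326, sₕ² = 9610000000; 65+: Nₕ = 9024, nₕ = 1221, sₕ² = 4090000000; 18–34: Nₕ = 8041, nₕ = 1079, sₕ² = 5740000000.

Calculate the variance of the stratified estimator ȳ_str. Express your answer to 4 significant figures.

816400

Var(ȳ_str) = Σₕ Wₕ²(1 − fₕ)sₕ²/nₕ with Wₕ = Nₕ/N, N = 39965.
35–54: Wₕ = 0.32090579; term = 0.32090579²·(1 − 0.16764133)·7030000000/2150 = 280273.79.
55–64: Wₕ = 0.25209558; term = 0.25209558²·(1 − 0.23086849)·9610000000/2326 = 201950.42.
65+: Wₕ = 0.22579757; term = 0.22579757²·(1 − 0.13530585)·4090000000/1221 = 147675.59.
18–34: Wₕ = 0.20120105; term = 0.20120105²·(1 − 0.13418729)·5740000000/1079 = 186455.37.
Sum = 816355.17.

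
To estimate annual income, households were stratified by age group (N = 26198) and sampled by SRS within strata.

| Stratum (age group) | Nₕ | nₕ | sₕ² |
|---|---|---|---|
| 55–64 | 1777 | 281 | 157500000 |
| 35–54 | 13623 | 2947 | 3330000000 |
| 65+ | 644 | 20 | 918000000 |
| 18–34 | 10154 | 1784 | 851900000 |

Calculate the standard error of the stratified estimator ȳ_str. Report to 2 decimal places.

572.38

Var(ȳ_str) = Σₕ Wₕ²(1 − fₕ)sₕ²/nₕ with Wₕ = Nₕ/N, N = 26198.
55–64: Wₕ = 0.06782961; term = 0.06782961²·(1 − 0.15813168)·157500000/281 = 2170.9858.
35–54: Wₕ = 0.52000153; term = 0.52000153²·(1 − 0.21632533)·3330000000/2947 = 239446.86.
65+: Wₕ = 0.02458203; term = 0.02458203²·(1 − 0.03105590)·918000000/20 = 26874.901.
18–34: Wₕ = 0.38758684; term = 0.38758684²·(1 − 0.17569431)·851900000/1784 = 59131.665.
Sum = 327624.41.
SE = √(327624.41) = 572.38.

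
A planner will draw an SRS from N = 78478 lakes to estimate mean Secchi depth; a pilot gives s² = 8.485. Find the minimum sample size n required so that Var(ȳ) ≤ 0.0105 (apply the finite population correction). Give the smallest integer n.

800

Without fpc, n₀ = s²/D = 8.485/0.0105 = 808.0952.
With fpc, (1 − n/N)·s²/n ≤ D requires n ≥ n₀/(1 + n₀/N) = 808.0952/(1 + 808.0952/78478) = 799.8590.
Rounding up, n = 800.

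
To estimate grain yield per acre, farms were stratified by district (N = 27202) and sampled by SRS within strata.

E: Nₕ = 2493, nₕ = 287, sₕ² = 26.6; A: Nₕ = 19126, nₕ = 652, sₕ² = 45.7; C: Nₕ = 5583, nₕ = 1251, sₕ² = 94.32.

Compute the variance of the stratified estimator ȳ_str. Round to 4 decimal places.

Var(ȳ_str) = Σₕ Wₕ²(1 − fₕ)sₕ²/nₕ with Wₕ = Nₕ/N, N = 27202.
E: Wₕ = 0.09164767; term = 0.09164767²·(1 − 0.11512234)·26.6/287 = 6.8885189 × 10^-4.
A: Wₕ = 0.70311007; term = 0.70311007²·(1 − 0.03408972)·45.7/652 = 0.033469716.
C: Wₕ = 0.20524226; term = 0.20524226²·(1 − 0.22407308)·94.32/1251 = 0.0024643415.
Sum = 0.036622909.

0.0366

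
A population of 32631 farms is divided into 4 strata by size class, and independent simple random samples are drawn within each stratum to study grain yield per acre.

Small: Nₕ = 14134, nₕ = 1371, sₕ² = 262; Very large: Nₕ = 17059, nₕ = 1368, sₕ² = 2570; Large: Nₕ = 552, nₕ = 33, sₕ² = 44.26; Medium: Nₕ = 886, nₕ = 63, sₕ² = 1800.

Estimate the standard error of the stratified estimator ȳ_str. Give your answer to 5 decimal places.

0.72427

Var(ȳ_str) = Σₕ Wₕ²(1 − fₕ)sₕ²/nₕ with Wₕ = Nₕ/N, N = 32631.
Small: Wₕ = 0.43314639; term = 0.43314639²·(1 − 0.09700014)·262/1371 = 0.032375831.
Very large: Wₕ = 0.52278508; term = 0.52278508²·(1 − 0.08019227)·2570/1368 = 0.4722701.
Large: Wₕ = 0.01691643; term = 0.01691643²·(1 − 0.05978261)·44.26/33 = 3.6086365 × 10^-4.
Medium: Wₕ = 0.02715209; term = 0.02715209²·(1 − 0.07110609)·1800/63 = 0.019566122.
Sum = 0.52457292.
SE = √(0.52457292) = 0.72427.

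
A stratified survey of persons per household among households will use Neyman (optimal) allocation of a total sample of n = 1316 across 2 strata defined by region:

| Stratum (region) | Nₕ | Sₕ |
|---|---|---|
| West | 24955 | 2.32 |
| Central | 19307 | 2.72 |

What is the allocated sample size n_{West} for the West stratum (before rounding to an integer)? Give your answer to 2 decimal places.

690.07

Neyman allocation: nₕ = n·NₕSₕ / Σⱼ NⱼSⱼ.
Σ NⱼSⱼ = 24955·2.32 + 19307·2.72 = 110410.64.
n_{West} = 1316·24955·2.32 / 110410.64 = 690.07.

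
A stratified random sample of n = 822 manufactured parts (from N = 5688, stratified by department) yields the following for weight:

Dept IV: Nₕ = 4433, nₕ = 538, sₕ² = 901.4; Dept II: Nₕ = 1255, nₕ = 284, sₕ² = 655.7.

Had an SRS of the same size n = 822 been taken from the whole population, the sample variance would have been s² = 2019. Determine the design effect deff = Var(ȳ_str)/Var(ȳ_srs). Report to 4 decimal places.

0.4669

Var(ȳ_str) = Σ Wₕ²(1−fₕ)sₕ²/nₕ with Wₕ = Nₕ/5688:
  Dept IV: (4433/5688)²·(1−538/4433)·901.4/538 = 0.89417247
  Dept II: (1255/5688)²·(1−284/1255)·655.7/284 = 0.086962221
  → Var(ȳ_str) = 0.98113469.
Var(ȳ_srs) = (1 − 822/5688)·2019/822 = 2.1012466.
deff = 0.98113469 / 2.1012466 = 0.4669.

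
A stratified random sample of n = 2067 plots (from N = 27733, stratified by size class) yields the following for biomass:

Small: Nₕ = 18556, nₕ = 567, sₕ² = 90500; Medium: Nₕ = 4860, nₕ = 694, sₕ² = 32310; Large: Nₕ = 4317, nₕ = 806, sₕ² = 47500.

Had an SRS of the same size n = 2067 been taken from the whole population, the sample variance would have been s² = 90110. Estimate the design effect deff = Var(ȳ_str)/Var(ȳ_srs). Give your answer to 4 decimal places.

Var(ȳ_str) = Σ Wₕ²(1−fₕ)sₕ²/nₕ with Wₕ = Nₕ/27733:
  Small: (18556/27733)²·(1−567/18556)·90500/567 = 69.272873
  Medium: (4860/27733)²·(1−694/4860)·32310/694 = 1.2255734
  Large: (4317/27733)²·(1−806/4317)·47500/806 = 1.1613891
  → Var(ȳ_str) = 71.659836.
Var(ȳ_srs) = (1 − 2067/27733)·90110/2067 = 40.345384.
deff = 71.659836 / 40.345384 = 1.7762.

1.7762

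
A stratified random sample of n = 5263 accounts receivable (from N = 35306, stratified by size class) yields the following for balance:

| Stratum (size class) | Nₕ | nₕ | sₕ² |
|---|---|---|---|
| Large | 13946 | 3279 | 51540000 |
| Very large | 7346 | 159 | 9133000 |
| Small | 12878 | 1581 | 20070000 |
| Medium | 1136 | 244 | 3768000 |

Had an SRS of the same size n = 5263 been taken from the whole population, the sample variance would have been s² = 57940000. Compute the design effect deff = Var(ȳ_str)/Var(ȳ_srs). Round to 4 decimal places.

Var(ȳ_str) = Σ Wₕ²(1−fₕ)sₕ²/nₕ with Wₕ = Nₕ/35306:
  Large: (13946/35306)²·(1−3279/13946)·51540000/3279 = 1875.8492
  Very large: (7346/35306)²·(1−159/7346)·9133000/159 = 2432.8642
  Small: (12878/35306)²·(1−1581/12878)·20070000/1581 = 1481.5968
  Medium: (1136/35306)²·(1−244/1136)·3768000/244 = 12.553569
  → Var(ȳ_str) = 5802.8638.
Var(ȳ_srs) = (1 − 5263/35306)·57940000/5263 = 9367.8494.
deff = 5802.8638 / 9367.8494 = 0.6194.

0.6194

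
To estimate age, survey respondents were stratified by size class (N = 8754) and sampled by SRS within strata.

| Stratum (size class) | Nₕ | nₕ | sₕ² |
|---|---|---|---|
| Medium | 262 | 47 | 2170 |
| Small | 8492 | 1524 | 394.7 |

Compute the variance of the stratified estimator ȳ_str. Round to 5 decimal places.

Var(ȳ_str) = Σₕ Wₕ²(1 − fₕ)sₕ²/nₕ with Wₕ = Nₕ/N, N = 8754.
Medium: Wₕ = 0.02992918; term = 0.02992918²·(1 − 0.17938931)·2170/47 = 0.03393818.
Small: Wₕ = 0.97007082; term = 0.97007082²·(1 − 0.17946302)·394.7/1524 = 0.19998029.
Sum = 0.23391847.

0.23392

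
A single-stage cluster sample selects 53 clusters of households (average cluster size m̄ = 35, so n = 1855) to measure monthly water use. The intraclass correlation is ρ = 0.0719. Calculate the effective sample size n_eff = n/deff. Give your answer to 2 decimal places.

deff = 1 + (35 − 1)·0.0719 = 1 + 2.4446 = 3.4446.
n_eff = 1855 / 3.4446 = 538.52.

538.52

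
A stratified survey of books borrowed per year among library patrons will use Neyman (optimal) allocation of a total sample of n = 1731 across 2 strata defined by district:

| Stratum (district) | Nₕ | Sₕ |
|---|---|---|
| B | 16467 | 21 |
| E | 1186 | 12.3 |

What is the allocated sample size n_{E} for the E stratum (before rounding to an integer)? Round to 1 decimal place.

70.1

Neyman allocation: nₕ = n·NₕSₕ / Σⱼ NⱼSⱼ.
Σ NⱼSⱼ = 16467·21 + 1186·12.3 = 360394.8.
n_{E} = 1731·1186·12.3 / 360394.8 = 70.1.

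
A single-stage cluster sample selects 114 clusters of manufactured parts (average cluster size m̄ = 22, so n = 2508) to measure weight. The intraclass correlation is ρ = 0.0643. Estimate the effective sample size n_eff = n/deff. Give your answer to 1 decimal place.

1067.1

deff = 1 + (22 − 1)·0.0643 = 1 + 1.3503 = 2.3503.
n_eff = 2508 / 2.3503 = 1067.1.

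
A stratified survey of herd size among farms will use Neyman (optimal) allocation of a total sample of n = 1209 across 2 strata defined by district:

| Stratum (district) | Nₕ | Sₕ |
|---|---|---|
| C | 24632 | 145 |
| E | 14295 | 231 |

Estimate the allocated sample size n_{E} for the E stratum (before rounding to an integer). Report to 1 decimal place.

580.8

Neyman allocation: nₕ = n·NₕSₕ / Σⱼ NⱼSⱼ.
Σ NⱼSⱼ = 24632·145 + 14295·231 = 6.873785 × 10^6.
n_{E} = 1209·14295·231 / (6.873785 × 10^6) = 580.8.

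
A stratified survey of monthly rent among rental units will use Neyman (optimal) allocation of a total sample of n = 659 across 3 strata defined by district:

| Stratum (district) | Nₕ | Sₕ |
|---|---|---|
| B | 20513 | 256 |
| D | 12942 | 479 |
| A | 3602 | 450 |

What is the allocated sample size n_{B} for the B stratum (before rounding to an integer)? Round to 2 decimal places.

264.75

Neyman allocation: nₕ = n·NₕSₕ / Σⱼ NⱼSⱼ.
Σ NⱼSⱼ = 20513·256 + 12942·479 + 3602·450 = 1.3071446 × 10^7.
n_{B} = 659·20513·256 / (1.3071446 × 10^7) = 264.75.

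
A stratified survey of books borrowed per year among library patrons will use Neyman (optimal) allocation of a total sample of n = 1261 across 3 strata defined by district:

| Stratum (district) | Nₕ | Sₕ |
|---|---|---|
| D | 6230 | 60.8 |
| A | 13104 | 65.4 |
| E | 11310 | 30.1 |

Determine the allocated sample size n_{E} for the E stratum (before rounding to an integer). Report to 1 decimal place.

Neyman allocation: nₕ = n·NₕSₕ / Σⱼ NⱼSⱼ.
Σ NⱼSⱼ = 6230·60.8 + 13104·65.4 + 11310·30.1 = 1.5762166 × 10^6.
n_{E} = 1261·11310·30.1 / (1.5762166 × 10^6) = 272.4.

272.4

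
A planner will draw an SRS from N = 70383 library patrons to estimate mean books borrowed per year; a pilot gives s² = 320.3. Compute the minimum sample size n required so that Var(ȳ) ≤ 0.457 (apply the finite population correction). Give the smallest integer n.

Without fpc, n₀ = s²/D = 320.3/0.457 = 700.8753.
With fpc, (1 − n/N)·s²/n ≤ D requires n ≥ n₀/(1 + n₀/N) = 700.8753/(1 + 700.8753/70383) = 693.9648.
Rounding up, n = 694.

694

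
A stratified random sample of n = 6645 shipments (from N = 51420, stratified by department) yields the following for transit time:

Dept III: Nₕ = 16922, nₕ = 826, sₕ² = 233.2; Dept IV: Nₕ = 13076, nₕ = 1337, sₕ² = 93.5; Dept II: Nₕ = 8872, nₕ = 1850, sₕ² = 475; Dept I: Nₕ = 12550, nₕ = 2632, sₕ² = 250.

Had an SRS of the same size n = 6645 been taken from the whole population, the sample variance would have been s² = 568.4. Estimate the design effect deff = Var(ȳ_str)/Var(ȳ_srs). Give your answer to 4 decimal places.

0.5862

Var(ȳ_str) = Σ Wₕ²(1−fₕ)sₕ²/nₕ with Wₕ = Nₕ/51420:
  Dept III: (16922/51420)²·(1−826/16922)·233.2/826 = 0.029083991
  Dept IV: (13076/51420)²·(1−1337/13076)·93.5/1337 = 0.004059963
  Dept II: (8872/51420)²·(1−1850/8872)·475/1850 = 0.0060497871
  Dept I: (12550/51420)²·(1−2632/12550)·250/2632 = 0.0044715471
  → Var(ȳ_str) = 0.043665288.
Var(ȳ_srs) = (1 − 6645/51420)·568.4/6645 = 0.074483934.
deff = 0.043665288 / 0.074483934 = 0.5862.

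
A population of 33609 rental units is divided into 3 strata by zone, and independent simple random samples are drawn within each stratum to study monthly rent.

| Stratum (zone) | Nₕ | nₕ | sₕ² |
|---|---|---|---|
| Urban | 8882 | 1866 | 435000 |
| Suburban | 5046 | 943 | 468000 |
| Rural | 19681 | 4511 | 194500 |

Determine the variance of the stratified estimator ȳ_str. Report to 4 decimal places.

33.3536

Var(ȳ_str) = Σₕ Wₕ²(1 − fₕ)sₕ²/nₕ with Wₕ = Nₕ/N, N = 33609.
Urban: Wₕ = 0.26427445; term = 0.26427445²·(1 − 0.21008782)·435000/1866 = 12.860764.
Suburban: Wₕ = 0.15013836; term = 0.15013836²·(1 − 0.18688070)·468000/943 = 9.0964459.
Rural: Wₕ = 0.58558719; term = 0.58558719²·(1 − 0.22920583)·194500/4511 = 11.396417.
Sum = 33.353627.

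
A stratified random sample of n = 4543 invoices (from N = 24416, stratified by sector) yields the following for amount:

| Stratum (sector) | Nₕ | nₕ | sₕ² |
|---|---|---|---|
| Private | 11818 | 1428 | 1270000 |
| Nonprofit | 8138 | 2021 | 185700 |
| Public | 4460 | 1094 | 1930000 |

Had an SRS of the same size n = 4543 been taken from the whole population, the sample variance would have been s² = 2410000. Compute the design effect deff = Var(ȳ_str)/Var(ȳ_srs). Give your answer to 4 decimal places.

Var(ȳ_str) = Σ Wₕ²(1−fₕ)sₕ²/nₕ with Wₕ = Nₕ/24416:
  Private: (11818/24416)²·(1−1428/11818)·1270000/1428 = 183.18336
  Nonprofit: (8138/24416)²·(1−2021/8138)·185700/2021 = 7.6727796
  Public: (4460/24416)²·(1−1094/4460)·1930000/1094 = 44.426277
  → Var(ȳ_str) = 235.28242.
Var(ȳ_srs) = (1 − 4543/24416)·2410000/4543 = 431.7807.
deff = 235.28242 / 431.7807 = 0.5449.

0.5449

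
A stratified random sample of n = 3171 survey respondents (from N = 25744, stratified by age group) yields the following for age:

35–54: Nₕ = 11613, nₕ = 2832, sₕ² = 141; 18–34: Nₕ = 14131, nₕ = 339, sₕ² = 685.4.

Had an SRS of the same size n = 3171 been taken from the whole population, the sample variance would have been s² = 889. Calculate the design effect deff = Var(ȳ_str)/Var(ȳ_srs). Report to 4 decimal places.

Var(ȳ_str) = Σ Wₕ²(1−fₕ)sₕ²/nₕ with Wₕ = Nₕ/25744:
  35–54: (11613/25744)²·(1−2832/11613)·141/2832 = 0.0076605899
  18–34: (14131/25744)²·(1−339/14131)·685.4/339 = 0.59455563
  → Var(ȳ_str) = 0.60221622.
Var(ȳ_srs) = (1 − 3171/25744)·889/3171 = 0.24582088.
deff = 0.60221622 / 0.24582088 = 2.4498.

2.4498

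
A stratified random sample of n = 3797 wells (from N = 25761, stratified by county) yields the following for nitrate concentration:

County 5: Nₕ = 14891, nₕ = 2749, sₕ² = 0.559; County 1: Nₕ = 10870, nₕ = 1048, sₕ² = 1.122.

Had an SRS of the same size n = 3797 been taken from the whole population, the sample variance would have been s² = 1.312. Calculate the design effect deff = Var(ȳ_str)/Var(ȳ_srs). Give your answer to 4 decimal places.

0.7727

Var(ȳ_str) = Σ Wₕ²(1−fₕ)sₕ²/nₕ with Wₕ = Nₕ/25761:
  County 5: (14891/25761)²·(1−2749/14891)·0.559/2749 = 5.5402036 × 10^-5
  County 1: (10870/25761)²·(1−1048/10870)·1.122/1048 = 1.7224063 × 10^-4
  → Var(ȳ_str) = 2.2764267 × 10^-4.
Var(ȳ_srs) = (1 − 3797/25761)·1.312/3797 = 2.9460625 × 10^-4.
deff = (2.2764267 × 10^-4) / (2.9460625 × 10^-4) = 0.7727.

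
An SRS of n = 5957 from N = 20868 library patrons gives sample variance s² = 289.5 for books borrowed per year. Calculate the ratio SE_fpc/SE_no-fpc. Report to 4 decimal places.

0.8453

f = n/N = 5957/20868 = 0.28546099.
SE_no-fpc = √(s²/n) = 0.22045019; SE_fpc = √((1−f)s²/n) = 0.18634745.
Ratio = √(1−f) = 0.84530409.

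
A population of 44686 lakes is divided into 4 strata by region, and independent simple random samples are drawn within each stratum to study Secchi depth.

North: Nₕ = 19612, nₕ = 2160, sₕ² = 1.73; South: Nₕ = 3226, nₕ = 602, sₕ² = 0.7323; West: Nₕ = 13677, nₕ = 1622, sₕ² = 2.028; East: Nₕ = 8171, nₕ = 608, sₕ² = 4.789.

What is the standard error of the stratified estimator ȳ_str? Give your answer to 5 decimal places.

0.02212

Var(ȳ_str) = Σₕ Wₕ²(1 − fₕ)sₕ²/nₕ with Wₕ = Nₕ/N, N = 44686.
North: Wₕ = 0.43888466; term = 0.43888466²·(1 − 0.11013665)·1.73/2160 = 1.3728291 × 10^-4.
South: Wₕ = 0.07219263; term = 0.07219263²·(1 − 0.18660880)·0.7323/602 = 5.1567702 × 10^-6.
West: Wₕ = 0.30606901; term = 0.30606901²·(1 − 0.11859326)·2.028/1622 = 1.0323625 × 10^-4.
East: Wₕ = 0.18285369; term = 0.18285369²·(1 − 0.07440950)·4.789/608 = 2.437629 × 10^-4.
Sum = 4.8943883 × 10^-4.
SE = √(4.8943883 × 10^-4) = 0.02212.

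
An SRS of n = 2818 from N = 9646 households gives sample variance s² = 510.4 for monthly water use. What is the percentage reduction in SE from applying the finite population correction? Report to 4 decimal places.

f = n/N = 2818/9646 = 0.29214182.
SE_no-fpc = √(s²/n) = 0.42558356; SE_fpc = √((1−f)s²/n) = 0.35806178.
Ratio = √(1−f) = 0.84134308. Reduction = 100·(1 − 0.84134308) = 15.8657%.

15.8657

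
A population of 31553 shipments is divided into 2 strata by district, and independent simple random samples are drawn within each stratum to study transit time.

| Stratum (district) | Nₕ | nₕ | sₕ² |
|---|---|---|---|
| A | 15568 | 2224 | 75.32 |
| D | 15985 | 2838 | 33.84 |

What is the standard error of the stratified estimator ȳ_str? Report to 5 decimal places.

0.09790

Var(ȳ_str) = Σₕ Wₕ²(1 − fₕ)sₕ²/nₕ with Wₕ = Nₕ/N, N = 31553.
A: Wₕ = 0.49339207; term = 0.49339207²·(1 − 0.14285714)·75.32/2224 = 0.0070666417.
D: Wₕ = 0.50660793; term = 0.50660793²·(1 − 0.17754145)·33.84/2838 = 0.0025169579.
Sum = 0.0095835996.
SE = √(0.0095835996) = 0.09790.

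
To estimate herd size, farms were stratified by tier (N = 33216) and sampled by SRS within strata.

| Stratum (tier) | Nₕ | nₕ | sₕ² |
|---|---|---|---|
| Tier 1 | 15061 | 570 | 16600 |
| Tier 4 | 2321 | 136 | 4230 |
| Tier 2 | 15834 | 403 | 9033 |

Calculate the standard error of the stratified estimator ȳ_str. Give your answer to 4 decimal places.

3.2966

Var(ȳ_str) = Σₕ Wₕ²(1 − fₕ)sₕ²/nₕ with Wₕ = Nₕ/N, N = 33216.
Tier 1: Wₕ = 0.45342606; term = 0.45342606²·(1 − 0.03784609)·16600/570 = 5.7609053.
Tier 4: Wₕ = 0.06987596; term = 0.06987596²·(1 − 0.05859543)·4230/136 = 0.1429662.
Tier 2: Wₕ = 0.47669798; term = 0.47669798²·(1 − 0.02545156)·9033/403 = 4.9638313.
Sum = 10.867703.
SE = √(10.867703) = 3.2966.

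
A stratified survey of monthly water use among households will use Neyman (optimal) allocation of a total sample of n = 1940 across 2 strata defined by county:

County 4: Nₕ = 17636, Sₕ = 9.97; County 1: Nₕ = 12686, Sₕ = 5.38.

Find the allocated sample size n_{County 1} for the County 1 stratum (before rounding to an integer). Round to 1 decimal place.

Neyman allocation: nₕ = n·NₕSₕ / Σⱼ NⱼSⱼ.
Σ NⱼSⱼ = 17636·9.97 + 12686·5.38 = 244081.6.
n_{County 1} = 1940·12686·5.38 / 244081.6 = 542.5.

542.5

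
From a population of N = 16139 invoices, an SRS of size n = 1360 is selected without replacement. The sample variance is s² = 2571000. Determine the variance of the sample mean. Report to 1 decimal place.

Under SRS without replacement, Var(ȳ) = (1 − f)·s²/n with f = n/N = 1360/16139 = 0.08426792.
Var(ȳ) = (1 − 0.08426792)·2571000/1360 = 0.91573208·1890.4412 = 1731.1376.

1731.1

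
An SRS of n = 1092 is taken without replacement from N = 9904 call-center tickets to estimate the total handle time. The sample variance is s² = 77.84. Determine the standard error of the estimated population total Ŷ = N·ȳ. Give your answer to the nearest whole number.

2494

Var(Ŷ) = N²·Var(ȳ) = N²·(1 − n/N)·s²/n.
f = 1092/9904 = 0.11025848; Var(ȳ) = 0.88974152·77.84/1092 = 0.063422601.
Var(Ŷ) = 9904² · 0.063422601 = 6.2210732 × 10^6.
SE(Ŷ) = √(6.2210732 × 10^6) = 2494.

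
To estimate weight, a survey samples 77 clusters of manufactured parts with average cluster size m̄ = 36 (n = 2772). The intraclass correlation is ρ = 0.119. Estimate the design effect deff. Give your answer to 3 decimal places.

deff = 1 + (36 − 1)·0.119 = 1 + 4.165 = 5.165.

5.165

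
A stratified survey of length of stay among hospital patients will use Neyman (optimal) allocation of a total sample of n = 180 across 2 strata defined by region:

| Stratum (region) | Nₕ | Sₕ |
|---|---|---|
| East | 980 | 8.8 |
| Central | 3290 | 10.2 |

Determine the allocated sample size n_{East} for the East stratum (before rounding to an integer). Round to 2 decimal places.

Neyman allocation: nₕ = n·NₕSₕ / Σⱼ NⱼSⱼ.
Σ NⱼSⱼ = 980·8.8 + 3290·10.2 = 42182.
n_{East} = 180·980·8.8 / 42182 = 36.80.

36.80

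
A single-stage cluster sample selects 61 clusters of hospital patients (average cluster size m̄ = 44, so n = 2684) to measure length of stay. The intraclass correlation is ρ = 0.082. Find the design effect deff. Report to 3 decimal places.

4.526

deff = 1 + (44 − 1)·0.082 = 1 + 3.526 = 4.526.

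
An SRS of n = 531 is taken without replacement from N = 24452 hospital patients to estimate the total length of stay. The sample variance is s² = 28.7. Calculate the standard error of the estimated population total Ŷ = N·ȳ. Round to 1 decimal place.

5622.6

Var(Ŷ) = N²·Var(ȳ) = N²·(1 − n/N)·s²/n.
f = 531/24452 = 0.02171602; Var(ȳ) = 0.97828398·28.7/531 = 0.052875236.
Var(Ŷ) = 24452² · 0.052875236 = 3.161412 × 10^7.
SE(Ŷ) = √(3.161412 × 10^7) = 5622.6.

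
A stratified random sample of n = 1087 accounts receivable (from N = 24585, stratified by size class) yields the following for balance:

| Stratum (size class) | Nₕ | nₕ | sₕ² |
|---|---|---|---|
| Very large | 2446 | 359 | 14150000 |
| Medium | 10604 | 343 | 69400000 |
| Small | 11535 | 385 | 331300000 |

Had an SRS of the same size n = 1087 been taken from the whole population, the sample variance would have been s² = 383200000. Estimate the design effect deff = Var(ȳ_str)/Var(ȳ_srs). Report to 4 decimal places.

Var(ȳ_str) = Σ Wₕ²(1−fₕ)sₕ²/nₕ with Wₕ = Nₕ/24585:
  Very large: (2446/24585)²·(1−359/2446)·14150000/359 = 332.88978
  Medium: (10604/24585)²·(1−343/10604)·69400000/343 = 36423.723
  Small: (11535/24585)²·(1−385/11535)·331300000/385 = 183110.29
  → Var(ȳ_str) = 219866.9.
Var(ȳ_srs) = (1 − 1087/24585)·383200000/1087 = 336943.16.
deff = 219866.9 / 336943.16 = 0.6525.

0.6525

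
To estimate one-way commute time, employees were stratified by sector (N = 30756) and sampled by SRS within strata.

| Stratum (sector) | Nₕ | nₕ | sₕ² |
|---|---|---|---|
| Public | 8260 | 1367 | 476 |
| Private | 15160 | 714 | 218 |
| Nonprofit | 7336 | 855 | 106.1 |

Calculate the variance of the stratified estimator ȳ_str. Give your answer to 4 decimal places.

0.0979

Var(ȳ_str) = Σₕ Wₕ²(1 − fₕ)sₕ²/nₕ with Wₕ = Nₕ/N, N = 30756.
Public: Wₕ = 0.26856548; term = 0.26856548²·(1 − 0.16549637)·476/1367 = 0.020958831.
Private: Wₕ = 0.49291195; term = 0.49291195²·(1 − 0.04709763)·218/714 = 0.07068795.
Nonprofit: Wₕ = 0.23852256; term = 0.23852256²·(1 − 0.11654853)·106.1/855 = 0.0062372178.
Sum = 0.097883999.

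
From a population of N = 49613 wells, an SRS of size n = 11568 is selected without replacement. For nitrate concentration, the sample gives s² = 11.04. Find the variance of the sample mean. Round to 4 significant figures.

Under SRS without replacement, Var(ȳ) = (1 − f)·s²/n with f = n/N = 11568/49613 = 0.23316469.
Var(ȳ) = (1 − 0.23316469)·11.04/11568 = 0.76683531·9.5435685 × 10^-4 = 7.3183452 × 10^-4.

7.318 × 10^-4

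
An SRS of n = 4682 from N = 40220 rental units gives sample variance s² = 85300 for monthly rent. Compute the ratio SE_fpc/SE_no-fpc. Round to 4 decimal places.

0.9400

f = n/N = 4682/40220 = 0.11640975.
SE_no-fpc = √(s²/n) = 4.2683381; SE_fpc = √((1−f)s²/n) = 4.0122157.
Ratio = √(1−f) = 0.93999482.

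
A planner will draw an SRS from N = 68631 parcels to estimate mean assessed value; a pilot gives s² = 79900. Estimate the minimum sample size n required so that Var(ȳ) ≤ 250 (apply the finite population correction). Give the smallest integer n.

Without fpc, n₀ = s²/D = 79900/250 = 319.6000.
With fpc, (1 − n/N)·s²/n ≤ D requires n ≥ n₀/(1 + n₀/N) = 319.6000/(1 + 319.6000/68631) = 318.1186.
Rounding up, n = 319.

319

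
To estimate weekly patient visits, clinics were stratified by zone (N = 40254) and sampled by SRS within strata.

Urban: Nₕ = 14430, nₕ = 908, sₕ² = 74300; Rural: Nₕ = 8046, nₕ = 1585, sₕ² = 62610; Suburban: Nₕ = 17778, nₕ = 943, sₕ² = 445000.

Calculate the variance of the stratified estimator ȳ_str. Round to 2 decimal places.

98.28

Var(ȳ_str) = Σₕ Wₕ²(1 − fₕ)sₕ²/nₕ with Wₕ = Nₕ/N, N = 40254.
Urban: Wₕ = 0.35847369; term = 0.35847369²·(1 − 0.06292446)·74300/908 = 9.8535368.
Rural: Wₕ = 0.19988076; term = 0.19988076²·(1 − 0.19699229)·62610/1585 = 1.2672903.
Suburban: Wₕ = 0.44164555; term = 0.44164555²·(1 − 0.05304309)·445000/943 = 87.161813.
Sum = 98.28264.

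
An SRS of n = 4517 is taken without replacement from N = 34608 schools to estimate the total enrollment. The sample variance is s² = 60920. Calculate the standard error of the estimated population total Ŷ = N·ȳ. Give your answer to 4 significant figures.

Var(Ŷ) = N²·Var(ȳ) = N²·(1 − n/N)·s²/n.
f = 4517/34608 = 0.13051896; Var(ȳ) = 0.86948104·60920/4517 = 11.726541.
Var(Ŷ) = 34608² · 11.726541 = 1.4045038 × 10^10.
SE(Ŷ) = √(1.4045038 × 10^10) = 118500.

118500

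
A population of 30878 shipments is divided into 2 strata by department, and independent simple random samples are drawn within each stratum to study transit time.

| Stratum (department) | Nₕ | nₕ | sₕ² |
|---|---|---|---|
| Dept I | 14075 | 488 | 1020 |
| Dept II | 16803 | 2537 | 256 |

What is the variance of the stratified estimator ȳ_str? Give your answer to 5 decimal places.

0.44460

Var(ȳ_str) = Σₕ Wₕ²(1 − fₕ)sₕ²/nₕ with Wₕ = Nₕ/N, N = 30878.
Dept I: Wₕ = 0.45582615; term = 0.45582615²·(1 − 0.03467140)·1020/488 = 0.41923159.
Dept II: Wₕ = 0.54417385; term = 0.54417385²·(1 − 0.15098494)·256/2537 = 0.025369401.
Sum = 0.44460099.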